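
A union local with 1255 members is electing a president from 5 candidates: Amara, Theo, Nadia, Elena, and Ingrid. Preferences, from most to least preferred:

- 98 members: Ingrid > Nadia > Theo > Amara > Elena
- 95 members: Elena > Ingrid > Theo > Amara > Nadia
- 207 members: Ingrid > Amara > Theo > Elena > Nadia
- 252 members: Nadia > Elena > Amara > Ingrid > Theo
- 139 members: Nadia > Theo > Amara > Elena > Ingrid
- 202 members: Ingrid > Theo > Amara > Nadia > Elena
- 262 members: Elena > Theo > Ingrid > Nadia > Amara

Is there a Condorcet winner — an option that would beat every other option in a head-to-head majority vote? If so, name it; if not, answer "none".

Checking pairwise contests:
Theo beats Amara 796–459.
Ingrid beats Theo 854–401.
Theo beats Nadia 766–489.
Amara beats Elena 646–609.
Elena beats Ingrid 748–507.
Every option loses at least one head-to-head, so there is no Condorcet winner.

none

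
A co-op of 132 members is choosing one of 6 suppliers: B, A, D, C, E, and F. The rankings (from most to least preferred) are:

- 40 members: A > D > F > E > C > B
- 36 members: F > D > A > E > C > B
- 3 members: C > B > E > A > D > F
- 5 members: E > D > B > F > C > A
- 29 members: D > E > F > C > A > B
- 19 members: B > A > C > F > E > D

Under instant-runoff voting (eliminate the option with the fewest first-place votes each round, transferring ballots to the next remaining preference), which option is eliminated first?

Round 1: B 19, A 40, D 29, C 3, E 5, F 36. Eliminate C.

C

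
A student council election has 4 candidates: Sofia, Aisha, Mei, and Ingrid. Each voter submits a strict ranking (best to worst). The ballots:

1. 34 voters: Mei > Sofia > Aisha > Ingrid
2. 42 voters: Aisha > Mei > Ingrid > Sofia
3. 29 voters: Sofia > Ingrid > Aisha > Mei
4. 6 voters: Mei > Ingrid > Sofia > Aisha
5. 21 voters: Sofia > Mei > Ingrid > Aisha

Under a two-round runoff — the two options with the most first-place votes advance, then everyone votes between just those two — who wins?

Round 1 first-place votes: Sofia 50, Aisha 42, Mei 40, Ingrid 0.
Sofia and Aisha advance.
Runoff: Sofia is preferred to Aisha by 90 voters; Aisha by 42.
Sofia wins the runoff.

Sofia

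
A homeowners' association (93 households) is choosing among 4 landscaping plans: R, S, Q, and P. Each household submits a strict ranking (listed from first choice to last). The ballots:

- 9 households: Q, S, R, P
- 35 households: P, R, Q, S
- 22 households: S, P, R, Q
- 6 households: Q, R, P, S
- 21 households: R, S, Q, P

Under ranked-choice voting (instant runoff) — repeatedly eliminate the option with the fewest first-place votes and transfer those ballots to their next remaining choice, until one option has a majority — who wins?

S

Round 1: R 21, S 22, Q 15, P 35. Eliminate Q.
Round 2: R 27, S 31, P 35. Eliminate R.
Round 3: S 52, P 41. S has a majority.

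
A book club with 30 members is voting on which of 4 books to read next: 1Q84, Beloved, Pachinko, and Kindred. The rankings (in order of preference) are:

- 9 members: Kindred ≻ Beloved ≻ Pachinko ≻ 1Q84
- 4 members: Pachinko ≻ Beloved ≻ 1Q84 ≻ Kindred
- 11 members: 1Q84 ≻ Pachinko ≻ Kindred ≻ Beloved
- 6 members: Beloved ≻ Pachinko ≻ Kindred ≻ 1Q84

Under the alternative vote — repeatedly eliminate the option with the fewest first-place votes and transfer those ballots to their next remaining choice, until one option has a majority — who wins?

Round 1: 1Q84 11, Beloved 6, Pachinko 4, Kindred 9. Eliminate Pachinko.
Round 2: 1Q84 11, Beloved 10, Kindred 9. Eliminate Kindred.
Round 3: 1Q84 11, Beloved 19. Beloved has a majority.

Beloved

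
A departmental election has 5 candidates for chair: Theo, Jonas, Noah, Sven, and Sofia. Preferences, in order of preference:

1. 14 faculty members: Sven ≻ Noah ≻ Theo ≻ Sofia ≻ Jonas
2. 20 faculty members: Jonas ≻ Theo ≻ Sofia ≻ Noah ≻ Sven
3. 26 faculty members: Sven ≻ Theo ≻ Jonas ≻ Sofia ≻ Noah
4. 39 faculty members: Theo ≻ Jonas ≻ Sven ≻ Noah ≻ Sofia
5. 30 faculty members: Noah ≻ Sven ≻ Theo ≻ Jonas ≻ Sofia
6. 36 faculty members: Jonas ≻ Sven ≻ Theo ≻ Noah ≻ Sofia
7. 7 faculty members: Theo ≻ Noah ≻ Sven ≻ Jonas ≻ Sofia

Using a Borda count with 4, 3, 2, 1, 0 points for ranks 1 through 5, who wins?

Theo

Theo: 14·2 + 20·3 + 26·3 + 39·4 + 30·2 + 36·2 + 7·4 = 482
Jonas: 14·0 + 20·4 + 26·2 + 39·3 + 30·1 + 36·4 + 7·1 = 430
Noah: 14·3 + 20·1 + 26·0 + 39·1 + 30·4 + 36·1 + 7·3 = 278
Sven: 14·4 + 20·0 + 26·4 + 39·2 + 30·3 + 36·3 + 7·2 = 450
Sofia: 14·1 + 20·2 + 26·1 + 39·0 + 30·0 + 36·0 + 7·0 = 80
Theo has the highest Borda score (482).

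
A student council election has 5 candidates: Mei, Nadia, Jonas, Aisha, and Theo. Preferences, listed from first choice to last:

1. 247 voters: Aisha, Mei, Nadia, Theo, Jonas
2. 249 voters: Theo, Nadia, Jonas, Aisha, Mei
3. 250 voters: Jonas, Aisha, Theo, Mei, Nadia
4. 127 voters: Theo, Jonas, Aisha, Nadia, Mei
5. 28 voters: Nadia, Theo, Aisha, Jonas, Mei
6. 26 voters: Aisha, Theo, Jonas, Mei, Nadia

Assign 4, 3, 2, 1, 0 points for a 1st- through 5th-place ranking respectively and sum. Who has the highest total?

Mei: 247·3 + 249·0 + 250·1 + 127·0 + 28·0 + 26·1 = 1017
Nadia: 247·2 + 249·3 + 250·0 + 127·1 + 28·4 + 26·0 = 1480
Jonas: 247·0 + 249·2 + 250·4 + 127·3 + 28·1 + 26·2 = 1959
Aisha: 247·4 + 249·1 + 250·3 + 127·2 + 28·2 + 26·4 = 2401
Theo: 247·1 + 249·4 + 250·2 + 127·4 + 28·3 + 26·3 = 2413
Theo has the highest Borda score (2413).

Theo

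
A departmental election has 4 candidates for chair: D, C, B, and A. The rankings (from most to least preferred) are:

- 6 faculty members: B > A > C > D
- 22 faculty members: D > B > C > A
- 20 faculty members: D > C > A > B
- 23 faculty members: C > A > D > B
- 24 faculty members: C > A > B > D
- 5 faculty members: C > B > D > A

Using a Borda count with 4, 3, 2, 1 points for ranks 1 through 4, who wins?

D: 6·1 + 22·4 + 20·4 + 23·2 + 24·1 + 5·2 = 254
C: 6·2 + 22·2 + 20·3 + 23·4 + 24·4 + 5·4 = 324
B: 6·4 + 22·3 + 20·1 + 23·1 + 24·2 + 5·3 = 196
A: 6·3 + 22·1 + 20·2 + 23·3 + 24·3 + 5·1 = 226
C has the highest Borda score (324).

C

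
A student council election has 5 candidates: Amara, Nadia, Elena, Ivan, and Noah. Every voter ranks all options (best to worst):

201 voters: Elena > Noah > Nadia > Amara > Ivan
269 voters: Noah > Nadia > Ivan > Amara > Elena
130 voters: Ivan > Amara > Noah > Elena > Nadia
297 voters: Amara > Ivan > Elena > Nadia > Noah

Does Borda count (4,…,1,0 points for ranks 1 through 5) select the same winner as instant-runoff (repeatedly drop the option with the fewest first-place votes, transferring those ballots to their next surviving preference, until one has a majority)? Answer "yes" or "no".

Borda — scores: Amara 2048, Nadia 1506, Elena 1528, Ivan 1949, Noah 1939. Winner: Amara.
Instant-runoff — R1 Amara 297, Nadia 0, Elena 201, Ivan 130, Noah 269 (Nadia out); R2 Amara 297, Elena 201, Ivan 130, Noah 269 (Ivan out); R3 Amara 427, Elena 201, Noah 269 (Elena out); R4 Amara 427, Noah 470 (Noah winner). Winner: Noah.
The two methods disagree.

no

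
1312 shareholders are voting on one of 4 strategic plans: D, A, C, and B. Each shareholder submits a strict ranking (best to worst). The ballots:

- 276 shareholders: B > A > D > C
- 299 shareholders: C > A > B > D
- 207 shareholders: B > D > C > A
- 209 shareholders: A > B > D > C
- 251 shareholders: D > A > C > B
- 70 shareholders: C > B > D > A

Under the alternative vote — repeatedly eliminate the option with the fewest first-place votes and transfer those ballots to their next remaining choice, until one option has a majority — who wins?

Round 1: D 251, A 209, C 369, B 483. Eliminate A.
Round 2: D 251, C 369, B 692. B has a majority.

B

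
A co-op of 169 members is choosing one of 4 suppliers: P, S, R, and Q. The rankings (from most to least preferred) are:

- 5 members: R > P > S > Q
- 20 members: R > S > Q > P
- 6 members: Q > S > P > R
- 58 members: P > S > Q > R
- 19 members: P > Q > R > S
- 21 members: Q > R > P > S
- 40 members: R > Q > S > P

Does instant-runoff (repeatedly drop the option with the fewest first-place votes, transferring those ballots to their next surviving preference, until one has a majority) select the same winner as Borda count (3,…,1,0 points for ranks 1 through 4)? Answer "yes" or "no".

no

Instant-runoff — R1 P 77, S 0, R 65, Q 27 (S out); R2 P 77, R 65, Q 27 (Q out); R3 P 83, R 86 (R winner). Winner: R.
Borda — scores: P 268, S 213, R 256, Q 277. Winner: Q.
The two methods disagree.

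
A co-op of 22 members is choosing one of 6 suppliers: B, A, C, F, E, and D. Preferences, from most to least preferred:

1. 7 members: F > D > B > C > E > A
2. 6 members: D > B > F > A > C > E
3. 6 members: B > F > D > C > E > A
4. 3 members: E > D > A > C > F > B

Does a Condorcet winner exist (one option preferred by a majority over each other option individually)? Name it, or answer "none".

Checking pairwise contests:
D beats B 16–6.
B beats A 19–3.
B beats C 19–3.
B beats F 12–10.
B beats E 19–3.
F beats D 13–9.
Every option loses at least one head-to-head, so there is no Condorcet winner.

none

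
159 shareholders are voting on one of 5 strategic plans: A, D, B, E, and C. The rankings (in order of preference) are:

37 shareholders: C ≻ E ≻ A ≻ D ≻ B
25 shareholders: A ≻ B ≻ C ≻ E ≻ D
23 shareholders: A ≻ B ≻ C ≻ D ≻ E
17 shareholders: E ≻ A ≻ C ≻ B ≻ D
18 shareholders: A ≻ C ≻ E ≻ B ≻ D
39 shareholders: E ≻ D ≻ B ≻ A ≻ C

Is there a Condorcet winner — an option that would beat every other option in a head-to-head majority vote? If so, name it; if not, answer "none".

none

Checking pairwise contests:
E beats A 93–66.
A beats D 120–39.
A beats B 120–39.
C beats E 103–56.
A beats C 122–37.
Every option loses at least one head-to-head, so there is no Condorcet winner.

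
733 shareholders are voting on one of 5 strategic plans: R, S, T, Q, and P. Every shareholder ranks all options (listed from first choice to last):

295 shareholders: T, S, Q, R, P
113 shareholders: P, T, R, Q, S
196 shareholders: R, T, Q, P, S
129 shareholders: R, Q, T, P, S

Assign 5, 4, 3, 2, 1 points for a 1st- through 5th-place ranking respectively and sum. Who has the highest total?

R: 295·2 + 113·3 + 196·5 + 129·5 = 2554
S: 295·4 + 113·1 + 196·1 + 129·1 = 1618
T: 295·5 + 113·4 + 196·4 + 129·3 = 3098
Q: 295·3 + 113·2 + 196·3 + 129·4 = 2215
P: 295·1 + 113·5 + 196·2 + 129·2 = 1510
T has the highest Borda score (3098).

T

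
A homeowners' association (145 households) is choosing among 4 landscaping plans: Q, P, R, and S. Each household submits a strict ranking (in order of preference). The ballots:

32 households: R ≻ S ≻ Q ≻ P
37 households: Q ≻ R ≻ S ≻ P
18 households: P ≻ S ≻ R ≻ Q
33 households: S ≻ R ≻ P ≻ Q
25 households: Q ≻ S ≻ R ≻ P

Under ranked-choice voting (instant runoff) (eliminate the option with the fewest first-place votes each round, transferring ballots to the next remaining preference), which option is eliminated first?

P

Round 1: Q 62, P 18, R 32, S 33. Eliminate P.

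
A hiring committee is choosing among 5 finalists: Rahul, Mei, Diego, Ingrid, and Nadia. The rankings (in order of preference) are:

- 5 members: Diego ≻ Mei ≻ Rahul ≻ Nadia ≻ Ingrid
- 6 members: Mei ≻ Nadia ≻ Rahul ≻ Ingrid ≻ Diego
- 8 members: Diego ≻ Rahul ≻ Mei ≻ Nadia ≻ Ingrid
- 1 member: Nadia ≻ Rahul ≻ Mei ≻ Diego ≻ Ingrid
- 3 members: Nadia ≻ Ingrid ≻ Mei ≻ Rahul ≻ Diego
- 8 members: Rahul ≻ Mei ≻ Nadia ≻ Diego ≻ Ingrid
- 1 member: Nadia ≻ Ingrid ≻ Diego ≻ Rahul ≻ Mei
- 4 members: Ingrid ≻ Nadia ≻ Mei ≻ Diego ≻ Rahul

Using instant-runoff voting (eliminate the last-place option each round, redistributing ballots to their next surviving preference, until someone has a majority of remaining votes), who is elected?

Round 1: Rahul 8, Mei 6, Diego 13, Ingrid 4, Nadia 5. Eliminate Ingrid.
Round 2: Rahul 8, Mei 6, Diego 13, Nadia 9. Eliminate Mei.
Round 3: Rahul 8, Diego 13, Nadia 15. Eliminate Rahul.
Round 4: Diego 13, Nadia 23. Nadia has a majority.

Nadia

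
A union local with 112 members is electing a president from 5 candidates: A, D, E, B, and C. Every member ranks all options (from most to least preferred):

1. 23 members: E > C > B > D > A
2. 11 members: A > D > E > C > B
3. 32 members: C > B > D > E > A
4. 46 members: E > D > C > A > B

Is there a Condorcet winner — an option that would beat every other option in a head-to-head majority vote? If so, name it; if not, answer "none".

E vs A: 101–11 for E.
E vs D: 69–43 for E.
E vs B: 80–32 for E.
E vs C: 80–32 for E.
E beats every other option head-to-head.

E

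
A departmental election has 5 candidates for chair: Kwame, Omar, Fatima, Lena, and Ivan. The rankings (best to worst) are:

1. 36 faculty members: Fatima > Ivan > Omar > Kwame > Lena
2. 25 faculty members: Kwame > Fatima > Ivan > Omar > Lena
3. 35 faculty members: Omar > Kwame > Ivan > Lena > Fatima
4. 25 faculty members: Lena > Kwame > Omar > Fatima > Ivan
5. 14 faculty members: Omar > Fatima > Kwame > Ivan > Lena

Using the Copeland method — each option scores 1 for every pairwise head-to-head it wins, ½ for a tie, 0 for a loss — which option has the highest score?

Kwame: beats Fatima, Lena, and Ivan; loses to Omar → score 3.
Omar: beats Kwame, Fatima, Lena, and Ivan → score 4.
Fatima: beats Lena and Ivan; loses to Kwame and Omar → score 2.
Lena: loses to Kwame, Omar, Fatima, and Ivan → score 0.
Ivan: beats Lena; loses to Kwame, Omar, and Fatima → score 1.
Omar has the best pairwise record.

Omar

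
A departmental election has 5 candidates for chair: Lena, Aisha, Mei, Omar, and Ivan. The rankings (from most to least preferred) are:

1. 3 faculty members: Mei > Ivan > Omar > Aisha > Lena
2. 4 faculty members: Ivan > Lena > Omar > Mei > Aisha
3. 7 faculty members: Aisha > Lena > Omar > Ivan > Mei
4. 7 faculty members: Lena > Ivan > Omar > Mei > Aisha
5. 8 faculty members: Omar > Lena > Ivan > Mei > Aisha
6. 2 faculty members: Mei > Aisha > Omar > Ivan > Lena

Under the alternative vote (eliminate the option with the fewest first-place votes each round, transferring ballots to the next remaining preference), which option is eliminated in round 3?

Aisha

Round 1: Lena 7, Aisha 7, Mei 5, Omar 8, Ivan 4. Eliminate Ivan.
Round 2: Lena 11, Aisha 7, Mei 5, Omar 8. Eliminate Mei.
Round 3: Lena 11, Aisha 9, Omar 11. Eliminate Aisha.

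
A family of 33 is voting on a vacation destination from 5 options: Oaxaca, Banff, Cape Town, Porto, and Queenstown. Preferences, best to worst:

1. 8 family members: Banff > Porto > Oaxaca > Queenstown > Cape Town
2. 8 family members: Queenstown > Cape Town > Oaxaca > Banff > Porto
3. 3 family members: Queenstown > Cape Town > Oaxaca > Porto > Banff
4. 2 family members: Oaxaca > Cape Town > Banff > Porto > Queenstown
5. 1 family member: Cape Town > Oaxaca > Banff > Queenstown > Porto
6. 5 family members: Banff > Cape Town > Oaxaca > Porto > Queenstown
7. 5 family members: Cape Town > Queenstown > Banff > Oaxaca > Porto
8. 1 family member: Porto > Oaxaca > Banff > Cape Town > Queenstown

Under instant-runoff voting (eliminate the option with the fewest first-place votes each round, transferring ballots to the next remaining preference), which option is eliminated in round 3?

Round 1: Oaxaca 2, Banff 13, Cape Town 6, Porto 1, Queenstown 11. Eliminate Porto.
Round 2: Oaxaca 3, Banff 13, Cape Town 6, Queenstown 11. Eliminate Oaxaca.
Round 3: Banff 14, Cape Town 8, Queenstown 11. Eliminate Cape Town.

Cape Town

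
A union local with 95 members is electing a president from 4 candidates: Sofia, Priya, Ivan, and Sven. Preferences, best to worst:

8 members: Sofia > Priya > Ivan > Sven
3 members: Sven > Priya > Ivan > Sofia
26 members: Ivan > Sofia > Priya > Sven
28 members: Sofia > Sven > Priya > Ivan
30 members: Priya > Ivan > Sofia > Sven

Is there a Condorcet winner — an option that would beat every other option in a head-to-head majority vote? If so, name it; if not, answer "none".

none

Checking pairwise contests:
Ivan beats Sofia 59–36.
Sofia beats Priya 62–33.
Priya beats Ivan 69–26.
Sofia beats Sven 92–3.
Every option loses at least one head-to-head, so there is no Condorcet winner.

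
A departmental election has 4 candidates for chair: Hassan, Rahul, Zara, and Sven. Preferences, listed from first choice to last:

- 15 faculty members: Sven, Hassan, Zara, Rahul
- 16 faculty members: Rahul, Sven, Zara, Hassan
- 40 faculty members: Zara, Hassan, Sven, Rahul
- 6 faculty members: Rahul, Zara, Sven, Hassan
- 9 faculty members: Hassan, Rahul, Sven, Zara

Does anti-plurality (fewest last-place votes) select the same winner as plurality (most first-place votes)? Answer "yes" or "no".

no

Anti-plurality — last-place votes: Hassan 22, Rahul 55, Zara 9, Sven 0. Winner: Sven.
Plurality — first-place votes: Hassan 9, Rahul 22, Zara 40, Sven 15. Winner: Zara.
The two methods disagree.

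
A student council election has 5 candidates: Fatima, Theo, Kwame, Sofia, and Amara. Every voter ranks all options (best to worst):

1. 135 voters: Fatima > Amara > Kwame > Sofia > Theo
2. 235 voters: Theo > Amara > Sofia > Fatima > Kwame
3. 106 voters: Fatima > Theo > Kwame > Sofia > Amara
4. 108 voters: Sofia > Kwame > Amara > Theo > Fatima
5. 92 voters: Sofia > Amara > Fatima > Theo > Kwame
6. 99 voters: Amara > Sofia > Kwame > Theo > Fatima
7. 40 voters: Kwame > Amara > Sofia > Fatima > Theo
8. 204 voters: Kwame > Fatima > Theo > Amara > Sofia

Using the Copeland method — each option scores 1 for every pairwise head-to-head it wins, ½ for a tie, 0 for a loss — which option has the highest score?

Amara

Fatima: beats Theo and Kwame; loses to Sofia and Amara → score 2.
Theo: beats Sofia and Amara; loses to Fatima and Kwame → score 2.
Kwame: beats Theo; loses to Fatima, Sofia, and Amara → score 1.
Sofia: beats Fatima and Kwame; loses to Theo and Amara → score 2.
Amara: beats Fatima, Kwame, and Sofia; loses to Theo → score 3.
Amara has the best pairwise record.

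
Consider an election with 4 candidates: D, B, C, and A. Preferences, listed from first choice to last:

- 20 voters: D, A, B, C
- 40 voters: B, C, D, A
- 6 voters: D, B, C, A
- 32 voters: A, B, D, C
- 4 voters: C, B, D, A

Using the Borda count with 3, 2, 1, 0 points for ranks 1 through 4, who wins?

D: 20·3 + 40·1 + 6·3 + 32·1 + 4·1 = 154
B: 20·1 + 40·3 + 6·2 + 32·2 + 4·2 = 224
C: 20·0 + 40·2 + 6·1 + 32·0 + 4·3 = 98
A: 20·2 + 40·0 + 6·0 + 32·3 + 4·0 = 136
B has the highest Borda score (224).

B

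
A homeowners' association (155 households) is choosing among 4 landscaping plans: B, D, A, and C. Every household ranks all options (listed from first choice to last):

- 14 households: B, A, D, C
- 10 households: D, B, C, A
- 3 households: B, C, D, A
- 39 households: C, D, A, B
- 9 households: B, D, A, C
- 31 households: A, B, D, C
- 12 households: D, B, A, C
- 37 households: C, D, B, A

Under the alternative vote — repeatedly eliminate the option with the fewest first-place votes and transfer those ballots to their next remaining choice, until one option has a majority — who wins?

B

Round 1: B 26, D 22, A 31, C 76. Eliminate D.
Round 2: B 48, A 31, C 76. Eliminate A.
Round 3: B 79, C 76. B has a majority.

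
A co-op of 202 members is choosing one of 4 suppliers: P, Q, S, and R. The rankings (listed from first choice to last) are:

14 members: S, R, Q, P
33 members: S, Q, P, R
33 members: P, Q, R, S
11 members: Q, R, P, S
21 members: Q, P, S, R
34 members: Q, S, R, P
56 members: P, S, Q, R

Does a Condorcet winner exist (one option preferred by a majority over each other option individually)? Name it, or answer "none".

Checking pairwise contests:
Q beats P 113–89.
S beats Q 103–99.
P beats S 121–81.
P beats R 143–59.
Every option loses at least one head-to-head, so there is no Condorcet winner.

none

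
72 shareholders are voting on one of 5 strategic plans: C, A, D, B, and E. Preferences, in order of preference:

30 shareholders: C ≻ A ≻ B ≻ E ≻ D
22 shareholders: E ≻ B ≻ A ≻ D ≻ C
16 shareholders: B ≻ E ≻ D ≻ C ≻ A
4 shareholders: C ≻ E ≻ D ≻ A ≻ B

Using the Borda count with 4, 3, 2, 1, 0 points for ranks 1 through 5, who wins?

C: 30·4 + 22·0 + 16·1 + 4·4 = 152
A: 30·3 + 22·2 + 16·0 + 4·1 = 138
D: 30·0 + 22·1 + 16·2 + 4·2 = 62
B: 30·2 + 22·3 + 16·4 + 4·0 = 190
E: 30·1 + 22·4 + 16·3 + 4·3 = 178
B has the highest Borda score (190).

B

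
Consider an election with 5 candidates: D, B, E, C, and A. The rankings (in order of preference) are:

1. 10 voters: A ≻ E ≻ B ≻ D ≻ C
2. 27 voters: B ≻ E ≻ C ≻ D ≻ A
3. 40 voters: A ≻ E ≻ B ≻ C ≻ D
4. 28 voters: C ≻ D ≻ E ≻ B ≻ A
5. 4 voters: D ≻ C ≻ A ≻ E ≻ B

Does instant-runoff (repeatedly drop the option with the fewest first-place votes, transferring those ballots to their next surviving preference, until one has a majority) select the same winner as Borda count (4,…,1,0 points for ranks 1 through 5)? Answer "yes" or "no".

no

Instant-runoff — R1 D 4, B 27, E 0, C 28, A 50 (E out); R2 D 4, B 27, C 28, A 50 (D out); R3 B 27, C 32, A 50 (B out); R4 C 59, A 50 (C winner). Winner: C.
Borda — scores: D 137, B 236, E 291, C 218, A 208. Winner: E.
The two methods disagree.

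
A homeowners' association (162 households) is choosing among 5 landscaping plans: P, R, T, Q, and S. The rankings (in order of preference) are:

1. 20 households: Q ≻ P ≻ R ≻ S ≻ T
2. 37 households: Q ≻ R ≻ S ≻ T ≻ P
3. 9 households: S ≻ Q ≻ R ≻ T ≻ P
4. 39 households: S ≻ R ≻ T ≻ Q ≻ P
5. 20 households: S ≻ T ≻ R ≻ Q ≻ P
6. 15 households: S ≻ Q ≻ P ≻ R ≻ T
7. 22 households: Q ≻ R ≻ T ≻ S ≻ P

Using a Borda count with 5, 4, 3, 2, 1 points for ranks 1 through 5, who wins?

P: 20·4 + 37·1 + 9·1 + 39·1 + 20·1 + 15·3 + 22·1 = 252
R: 20·3 + 37·4 + 9·3 + 39·4 + 20·3 + 15·2 + 22·4 = 569
T: 20·1 + 37·2 + 9·2 + 39·3 + 20·4 + 15·1 + 22·3 = 390
Q: 20·5 + 37·5 + 9·4 + 39·2 + 20·2 + 15·4 + 22·5 = 609
S: 20·2 + 37·3 + 9·5 + 39·5 + 20·5 + 15·5 + 22·2 = 610
S has the highest Borda score (610).

S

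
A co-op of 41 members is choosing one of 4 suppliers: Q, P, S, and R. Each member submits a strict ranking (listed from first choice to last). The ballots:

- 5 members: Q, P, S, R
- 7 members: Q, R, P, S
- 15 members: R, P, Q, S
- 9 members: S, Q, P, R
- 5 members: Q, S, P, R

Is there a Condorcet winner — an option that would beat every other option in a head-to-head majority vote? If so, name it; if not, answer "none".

Q

Q vs P: 26–15 for Q.
Q vs S: 32–9 for Q.
Q vs R: 26–15 for Q.
Q beats every other option head-to-head.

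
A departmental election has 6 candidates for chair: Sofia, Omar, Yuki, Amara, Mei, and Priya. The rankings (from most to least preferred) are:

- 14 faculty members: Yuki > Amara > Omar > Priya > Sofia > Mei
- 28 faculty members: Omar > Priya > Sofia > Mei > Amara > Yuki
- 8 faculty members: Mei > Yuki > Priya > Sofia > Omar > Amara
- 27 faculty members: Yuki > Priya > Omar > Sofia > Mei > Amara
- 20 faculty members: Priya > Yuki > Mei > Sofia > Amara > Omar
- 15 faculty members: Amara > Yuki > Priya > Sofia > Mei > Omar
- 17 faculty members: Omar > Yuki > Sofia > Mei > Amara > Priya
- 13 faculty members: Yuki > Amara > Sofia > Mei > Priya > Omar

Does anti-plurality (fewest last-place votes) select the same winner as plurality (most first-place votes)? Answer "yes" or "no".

no

Anti-plurality — last-place votes: Sofia 0, Omar 48, Yuki 28, Amara 35, Mei 14, Priya 17. Winner: Sofia.
Plurality — first-place votes: Sofia 0, Omar 45, Yuki 54, Amara 15, Mei 8, Priya 20. Winner: Yuki.
The two methods disagree.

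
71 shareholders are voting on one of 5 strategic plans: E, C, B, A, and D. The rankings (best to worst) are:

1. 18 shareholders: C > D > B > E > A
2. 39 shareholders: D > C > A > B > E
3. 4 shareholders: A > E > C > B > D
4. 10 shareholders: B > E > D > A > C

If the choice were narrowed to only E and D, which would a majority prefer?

Voters preferring E to D: 14; preferring D to E: 57.
D wins the head-to-head.

D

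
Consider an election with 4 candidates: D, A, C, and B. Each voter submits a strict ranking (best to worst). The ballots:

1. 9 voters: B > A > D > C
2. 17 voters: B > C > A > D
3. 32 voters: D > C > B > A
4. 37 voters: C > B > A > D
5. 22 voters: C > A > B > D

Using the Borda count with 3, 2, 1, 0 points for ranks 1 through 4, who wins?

C

D: 9·1 + 17·0 + 32·3 + 37·0 + 22·0 = 105
A: 9·2 + 17·1 + 32·0 + 37·1 + 22·2 = 116
C: 9·0 + 17·2 + 32·2 + 37·3 + 22·3 = 275
B: 9·3 + 17·3 + 32·1 + 37·2 + 22·1 = 206
C has the highest Borda score (275).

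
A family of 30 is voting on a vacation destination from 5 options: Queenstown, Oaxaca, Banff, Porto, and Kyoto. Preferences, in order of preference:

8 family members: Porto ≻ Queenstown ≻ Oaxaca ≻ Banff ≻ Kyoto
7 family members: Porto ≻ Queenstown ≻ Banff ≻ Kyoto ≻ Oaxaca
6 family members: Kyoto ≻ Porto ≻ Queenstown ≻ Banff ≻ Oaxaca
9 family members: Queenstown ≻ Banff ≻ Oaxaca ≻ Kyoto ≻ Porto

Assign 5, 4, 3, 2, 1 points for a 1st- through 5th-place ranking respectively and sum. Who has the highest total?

Queenstown: 8·4 + 7·4 + 6·3 + 9·5 = 123
Oaxaca: 8·3 + 7·1 + 6·1 + 9·3 = 64
Banff: 8·2 + 7·3 + 6·2 + 9·4 = 85
Porto: 8·5 + 7·5 + 6·4 + 9·1 = 108
Kyoto: 8·1 + 7·2 + 6·5 + 9·2 = 70
Queenstown has the highest Borda score (123).

Queenstown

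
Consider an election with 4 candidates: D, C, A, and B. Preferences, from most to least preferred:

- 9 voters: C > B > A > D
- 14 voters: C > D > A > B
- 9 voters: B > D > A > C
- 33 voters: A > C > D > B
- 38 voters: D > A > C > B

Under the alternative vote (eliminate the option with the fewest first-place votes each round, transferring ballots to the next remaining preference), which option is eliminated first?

Round 1: D 38, C 23, A 33, B 9. Eliminate B.

B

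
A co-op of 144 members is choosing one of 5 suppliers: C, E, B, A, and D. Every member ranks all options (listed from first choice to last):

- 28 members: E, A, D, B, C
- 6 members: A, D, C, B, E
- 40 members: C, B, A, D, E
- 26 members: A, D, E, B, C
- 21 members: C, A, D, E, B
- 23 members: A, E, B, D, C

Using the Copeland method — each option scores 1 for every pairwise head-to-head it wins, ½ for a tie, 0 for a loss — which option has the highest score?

C: loses to E, B, A, and D → score 0.
E: beats C and B; loses to A and D → score 2.
B: beats C; loses to E, A, and D → score 1.
A: beats C, E, B, and D → score 4.
D: beats C, E, and B; loses to A → score 3.
A has the best pairwise record.

A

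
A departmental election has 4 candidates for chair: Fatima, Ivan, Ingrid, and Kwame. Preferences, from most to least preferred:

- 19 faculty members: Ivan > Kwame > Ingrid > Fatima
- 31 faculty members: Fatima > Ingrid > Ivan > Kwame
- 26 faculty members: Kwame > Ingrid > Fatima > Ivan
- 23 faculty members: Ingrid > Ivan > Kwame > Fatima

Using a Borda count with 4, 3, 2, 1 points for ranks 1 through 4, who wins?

Fatima: 19·1 + 31·4 + 26·2 + 23·1 = 218
Ivan: 19·4 + 31·2 + 26·1 + 23·3 = 233
Ingrid: 19·2 + 31·3 + 26·3 + 23·4 = 301
Kwame: 19·3 + 31·1 + 26·4 + 23·2 = 238
Ingrid has the highest Borda score (301).

Ingrid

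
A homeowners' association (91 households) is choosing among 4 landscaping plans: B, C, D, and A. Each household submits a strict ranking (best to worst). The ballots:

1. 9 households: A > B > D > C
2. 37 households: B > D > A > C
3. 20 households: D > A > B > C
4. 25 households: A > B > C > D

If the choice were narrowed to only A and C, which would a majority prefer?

Voters preferring A to C: 91; preferring C to A: 0.
A wins the head-to-head.

A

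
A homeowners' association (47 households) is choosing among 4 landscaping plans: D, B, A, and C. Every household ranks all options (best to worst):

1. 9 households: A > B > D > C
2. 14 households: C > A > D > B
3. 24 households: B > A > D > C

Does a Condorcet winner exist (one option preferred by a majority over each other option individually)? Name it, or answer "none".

B vs D: 33–14 for B.
B vs A: 24–23 for B.
B vs C: 33–14 for B.
B beats every other option head-to-head.

B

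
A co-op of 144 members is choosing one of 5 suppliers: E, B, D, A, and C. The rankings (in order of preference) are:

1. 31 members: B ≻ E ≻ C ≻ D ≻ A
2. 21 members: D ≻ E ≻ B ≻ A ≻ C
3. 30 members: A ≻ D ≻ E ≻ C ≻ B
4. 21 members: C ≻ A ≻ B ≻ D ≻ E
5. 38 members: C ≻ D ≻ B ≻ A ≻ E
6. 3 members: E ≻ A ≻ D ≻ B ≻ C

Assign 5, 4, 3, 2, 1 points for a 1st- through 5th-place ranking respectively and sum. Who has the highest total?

D

E: 31·4 + 21·4 + 30·3 + 21·1 + 38·1 + 3·5 = 372
B: 31·5 + 21·3 + 30·1 + 21·3 + 38·3 + 3·2 = 431
D: 31·2 + 21·5 + 30·4 + 21·2 + 38·4 + 3·3 = 490
A: 31·1 + 21·2 + 30·5 + 21·4 + 38·2 + 3·4 = 395
C: 31·3 + 21·1 + 30·2 + 21·5 + 38·5 + 3·1 = 472
D has the highest Borda score (490).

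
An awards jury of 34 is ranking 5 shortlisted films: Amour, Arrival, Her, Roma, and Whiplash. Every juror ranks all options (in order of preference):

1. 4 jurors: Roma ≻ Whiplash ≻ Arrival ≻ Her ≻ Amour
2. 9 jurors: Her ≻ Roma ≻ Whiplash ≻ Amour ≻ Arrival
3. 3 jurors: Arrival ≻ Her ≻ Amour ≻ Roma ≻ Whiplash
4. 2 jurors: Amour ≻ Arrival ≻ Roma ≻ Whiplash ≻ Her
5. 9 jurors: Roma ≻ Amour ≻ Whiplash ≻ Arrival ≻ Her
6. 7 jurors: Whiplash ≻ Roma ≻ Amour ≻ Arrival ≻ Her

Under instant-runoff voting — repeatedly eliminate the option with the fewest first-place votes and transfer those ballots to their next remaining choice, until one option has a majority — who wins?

Roma

Round 1: Amour 2, Arrival 3, Her 9, Roma 13, Whiplash 7. Eliminate Amour.
Round 2: Arrival 5, Her 9, Roma 13, Whiplash 7. Eliminate Arrival.
Round 3: Her 12, Roma 15, Whiplash 7. Eliminate Whiplash.
Round 4: Her 12, Roma 22. Roma has a majority.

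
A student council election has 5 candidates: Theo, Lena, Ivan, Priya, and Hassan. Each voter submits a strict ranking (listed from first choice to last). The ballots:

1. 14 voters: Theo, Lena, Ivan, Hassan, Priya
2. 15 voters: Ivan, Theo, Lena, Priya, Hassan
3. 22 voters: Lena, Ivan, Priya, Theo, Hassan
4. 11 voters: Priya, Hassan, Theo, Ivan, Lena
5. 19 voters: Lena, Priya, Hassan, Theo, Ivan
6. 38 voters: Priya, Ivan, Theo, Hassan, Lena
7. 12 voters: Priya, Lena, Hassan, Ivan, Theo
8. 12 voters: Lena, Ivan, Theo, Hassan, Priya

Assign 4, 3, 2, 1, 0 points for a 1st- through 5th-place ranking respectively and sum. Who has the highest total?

Priya

Theo: 14·4 + 15·3 + 22·1 + 11·2 + 19·1 + 38·2 + 12·0 + 12·2 = 264
Lena: 14·3 + 15·2 + 22·4 + 11·0 + 19·4 + 38·0 + 12·3 + 12·4 = 320
Ivan: 14·2 + 15·4 + 22·3 + 11·1 + 19·0 + 38·3 + 12·1 + 12·3 = 327
Priya: 14·0 + 15·1 + 22·2 + 11·4 + 19·3 + 38·4 + 12·4 + 12·0 = 360
Hassan: 14·1 + 15·0 + 22·0 + 11·3 + 19·2 + 38·1 + 12·2 + 12·1 = 159
Priya has the highest Borda score (360).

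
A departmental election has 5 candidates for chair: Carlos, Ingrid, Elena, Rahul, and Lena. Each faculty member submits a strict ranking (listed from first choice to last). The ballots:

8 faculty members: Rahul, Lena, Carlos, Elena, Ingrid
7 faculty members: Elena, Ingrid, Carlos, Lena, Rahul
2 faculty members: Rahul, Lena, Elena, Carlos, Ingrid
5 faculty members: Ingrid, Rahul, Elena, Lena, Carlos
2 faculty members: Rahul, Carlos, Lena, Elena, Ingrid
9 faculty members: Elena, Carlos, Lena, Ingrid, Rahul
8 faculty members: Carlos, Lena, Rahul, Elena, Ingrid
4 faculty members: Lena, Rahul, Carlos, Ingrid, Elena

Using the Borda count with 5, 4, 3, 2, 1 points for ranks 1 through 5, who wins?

Carlos: 8·3 + 7·3 + 2·2 + 5·1 + 2·4 + 9·4 + 8·5 + 4·3 = 150
Ingrid: 8·1 + 7·4 + 2·1 + 5·5 + 2·1 + 9·2 + 8·1 + 4·2 = 99
Elena: 8·2 + 7·5 + 2·3 + 5·3 + 2·2 + 9·5 + 8·2 + 4·1 = 141
Rahul: 8·5 + 7·1 + 2·5 + 5·4 + 2·5 + 9·1 + 8·3 + 4·4 = 136
Lena: 8·4 + 7·2 + 2·4 + 5·2 + 2·3 + 9·3 + 8·4 + 4·5 = 149
Carlos has the highest Borda score (150).

Carlos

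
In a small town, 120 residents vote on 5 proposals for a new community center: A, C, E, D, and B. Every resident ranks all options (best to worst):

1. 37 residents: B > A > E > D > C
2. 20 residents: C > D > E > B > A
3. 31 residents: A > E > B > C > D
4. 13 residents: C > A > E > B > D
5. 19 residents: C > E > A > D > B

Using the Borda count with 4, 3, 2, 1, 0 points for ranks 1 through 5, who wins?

A

A: 37·3 + 20·0 + 31·4 + 13·3 + 19·2 = 312
C: 37·0 + 20·4 + 31·1 + 13·4 + 19·4 = 239
E: 37·2 + 20·2 + 31·3 + 13·2 + 19·3 = 290
D: 37·1 + 20·3 + 31·0 + 13·0 + 19·1 = 116
B: 37·4 + 20·1 + 31·2 + 13·1 + 19·0 = 243
A has the highest Borda score (312).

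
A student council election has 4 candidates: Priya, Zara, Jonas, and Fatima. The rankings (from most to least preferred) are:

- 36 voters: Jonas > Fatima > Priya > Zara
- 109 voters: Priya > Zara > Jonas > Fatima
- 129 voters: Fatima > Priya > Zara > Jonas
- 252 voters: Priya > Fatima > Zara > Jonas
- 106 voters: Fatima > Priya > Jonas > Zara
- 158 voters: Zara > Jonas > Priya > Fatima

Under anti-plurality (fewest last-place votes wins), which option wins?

Last-place votes: Priya 0, Zara 142, Jonas 381, Fatima 267.
Priya is ranked last by the fewest voters, so Priya wins.

Priya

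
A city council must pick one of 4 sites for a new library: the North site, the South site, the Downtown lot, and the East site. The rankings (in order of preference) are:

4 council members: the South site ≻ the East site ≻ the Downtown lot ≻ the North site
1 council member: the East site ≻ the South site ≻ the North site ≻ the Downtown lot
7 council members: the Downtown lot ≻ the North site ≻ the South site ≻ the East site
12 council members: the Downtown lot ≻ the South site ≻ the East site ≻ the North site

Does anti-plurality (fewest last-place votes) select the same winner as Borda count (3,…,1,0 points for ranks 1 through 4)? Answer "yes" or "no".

no

Anti-plurality — last-place votes: the North site 16, the South site 0, the Downtown lot 1, the East site 7. Winner: the South site.
Borda — scores: the North site 15, the South site 45, the Downtown lot 61, the East site 23. Winner: the Downtown lot.
The two methods disagree.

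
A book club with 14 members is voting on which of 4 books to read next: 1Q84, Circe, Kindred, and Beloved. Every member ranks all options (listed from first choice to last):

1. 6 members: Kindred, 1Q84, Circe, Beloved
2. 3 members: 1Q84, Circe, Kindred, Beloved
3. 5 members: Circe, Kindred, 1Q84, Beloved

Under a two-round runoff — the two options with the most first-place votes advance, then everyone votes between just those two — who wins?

Circe

Round 1 first-place votes: 1Q84 3, Circe 5, Kindred 6, Beloved 0.
Kindred and Circe advance.
Runoff: Kindred is preferred to Circe by 6 voters; Circe by 8.
Circe wins the runoff.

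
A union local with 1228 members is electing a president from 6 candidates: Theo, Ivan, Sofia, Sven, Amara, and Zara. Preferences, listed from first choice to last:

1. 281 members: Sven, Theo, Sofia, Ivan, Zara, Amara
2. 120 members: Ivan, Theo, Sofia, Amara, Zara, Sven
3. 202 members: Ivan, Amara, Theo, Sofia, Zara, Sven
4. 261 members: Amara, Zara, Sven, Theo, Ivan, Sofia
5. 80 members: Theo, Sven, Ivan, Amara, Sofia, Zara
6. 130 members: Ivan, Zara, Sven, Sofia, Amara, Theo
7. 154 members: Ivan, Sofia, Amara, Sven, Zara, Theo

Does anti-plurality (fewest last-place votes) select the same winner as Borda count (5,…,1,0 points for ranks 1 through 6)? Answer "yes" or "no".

Anti-plurality — last-place votes: Theo 284, Ivan 0, Sofia 261, Sven 322, Amara 281, Zara 80. Winner: Ivan.
Borda — scores: Theo 3132, Ivan 4093, Sofia 2563, Sven 3206, Amara 3105, Zara 2321. Winner: Ivan.
The two methods agree.

yes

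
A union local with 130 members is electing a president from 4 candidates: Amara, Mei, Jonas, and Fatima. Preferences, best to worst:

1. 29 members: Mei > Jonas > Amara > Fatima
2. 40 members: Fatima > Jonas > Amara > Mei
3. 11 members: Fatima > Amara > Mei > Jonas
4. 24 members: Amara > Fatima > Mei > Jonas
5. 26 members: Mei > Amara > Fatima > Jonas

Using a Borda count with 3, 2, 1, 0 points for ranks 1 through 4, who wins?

Amara: 29·1 + 40·1 + 11·2 + 24·3 + 26·2 = 215
Mei: 29·3 + 40·0 + 11·1 + 24·1 + 26·3 = 200
Jonas: 29·2 + 40·2 + 11·0 + 24·0 + 26·0 = 138
Fatima: 29·0 + 40·3 + 11·3 + 24·2 + 26·1 = 227
Fatima has the highest Borda score (227).

Fatima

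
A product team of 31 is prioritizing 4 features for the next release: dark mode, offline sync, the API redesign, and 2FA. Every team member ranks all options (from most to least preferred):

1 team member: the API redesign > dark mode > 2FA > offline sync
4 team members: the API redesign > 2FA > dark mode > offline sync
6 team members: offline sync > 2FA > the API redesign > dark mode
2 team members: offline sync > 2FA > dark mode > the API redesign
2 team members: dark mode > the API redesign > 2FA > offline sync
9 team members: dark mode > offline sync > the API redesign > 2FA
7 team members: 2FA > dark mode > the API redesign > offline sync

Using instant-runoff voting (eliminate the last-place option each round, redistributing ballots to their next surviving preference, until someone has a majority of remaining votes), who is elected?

Round 1: dark mode 11, offline sync 8, the API redesign 5, 2FA 7. Eliminate the API redesign.
Round 2: dark mode 12, offline sync 8, 2FA 11. Eliminate offline sync.
Round 3: dark mode 12, 2FA 19. 2FA has a majority.

2FA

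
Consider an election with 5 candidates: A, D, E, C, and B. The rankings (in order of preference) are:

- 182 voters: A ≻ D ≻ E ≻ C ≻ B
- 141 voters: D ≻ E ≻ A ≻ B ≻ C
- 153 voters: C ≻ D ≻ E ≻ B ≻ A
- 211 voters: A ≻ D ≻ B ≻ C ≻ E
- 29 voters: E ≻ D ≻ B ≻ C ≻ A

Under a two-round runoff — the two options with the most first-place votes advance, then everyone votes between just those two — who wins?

Round 1 first-place votes: A 393, D 141, E 29, C 153, B 0.
A and C advance.
Runoff: A is preferred to C by 534 voters; C by 182.
A wins the runoff.

A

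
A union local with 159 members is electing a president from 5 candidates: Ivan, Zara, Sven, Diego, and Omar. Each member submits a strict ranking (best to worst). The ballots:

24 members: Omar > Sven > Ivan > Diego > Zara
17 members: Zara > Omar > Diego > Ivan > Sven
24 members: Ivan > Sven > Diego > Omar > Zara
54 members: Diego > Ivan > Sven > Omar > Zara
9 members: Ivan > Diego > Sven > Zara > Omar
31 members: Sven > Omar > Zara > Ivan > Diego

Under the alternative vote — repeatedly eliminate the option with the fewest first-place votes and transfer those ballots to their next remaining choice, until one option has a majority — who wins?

Round 1: Ivan 33, Zara 17, Sven 31, Diego 54, Omar 24. Eliminate Zara.
Round 2: Ivan 33, Sven 31, Diego 54, Omar 41. Eliminate Sven.
Round 3: Ivan 33, Diego 54, Omar 72. Eliminate Ivan.
Round 4: Diego 87, Omar 72. Diego has a majority.

Diego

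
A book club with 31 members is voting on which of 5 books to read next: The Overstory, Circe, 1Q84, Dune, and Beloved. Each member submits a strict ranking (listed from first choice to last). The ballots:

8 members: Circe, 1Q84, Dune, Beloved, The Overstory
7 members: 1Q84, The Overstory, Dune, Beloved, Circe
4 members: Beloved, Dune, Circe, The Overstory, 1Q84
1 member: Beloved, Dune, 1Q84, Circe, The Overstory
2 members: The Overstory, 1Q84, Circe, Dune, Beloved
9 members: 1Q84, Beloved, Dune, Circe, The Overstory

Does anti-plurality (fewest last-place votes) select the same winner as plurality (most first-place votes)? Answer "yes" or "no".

Anti-plurality — last-place votes: The Overstory 18, Circe 7, 1Q84 4, Dune 0, Beloved 2. Winner: Dune.
Plurality — first-place votes: The Overstory 2, Circe 8, 1Q84 16, Dune 0, Beloved 5. Winner: 1Q84.
The two methods disagree.

no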